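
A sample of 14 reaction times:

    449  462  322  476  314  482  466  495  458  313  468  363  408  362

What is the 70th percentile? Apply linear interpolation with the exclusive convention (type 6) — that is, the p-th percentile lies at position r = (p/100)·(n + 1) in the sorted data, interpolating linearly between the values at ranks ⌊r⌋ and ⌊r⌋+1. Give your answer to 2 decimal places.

467.00

Sorted: 313, 314, 322, 362, 363, 408, 449, 458, 462, 466, 468, 476, 482, 495.
n = 14.
r = (70/100)·(14 + 1) = 10.5.
Rank 10 is 466 and rank 11 is 468.
Interpolate: 466 + 0.5·(468 − 466) = 466 + 0.5·2 = 467.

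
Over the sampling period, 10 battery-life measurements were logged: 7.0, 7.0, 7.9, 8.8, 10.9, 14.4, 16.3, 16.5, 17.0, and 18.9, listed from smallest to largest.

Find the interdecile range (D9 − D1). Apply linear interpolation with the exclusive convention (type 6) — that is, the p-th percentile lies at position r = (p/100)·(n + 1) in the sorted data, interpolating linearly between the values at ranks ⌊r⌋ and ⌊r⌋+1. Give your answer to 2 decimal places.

n = 10.
P10: r = 1.1; ranks 1–2 are 7.0, 7.0; interpolating gives 7.
P90: r = 9.9; ranks 9–10 are 17.0, 18.9; interpolating gives 18.71.
Difference: 18.71 − 7 = 11.71.

11.71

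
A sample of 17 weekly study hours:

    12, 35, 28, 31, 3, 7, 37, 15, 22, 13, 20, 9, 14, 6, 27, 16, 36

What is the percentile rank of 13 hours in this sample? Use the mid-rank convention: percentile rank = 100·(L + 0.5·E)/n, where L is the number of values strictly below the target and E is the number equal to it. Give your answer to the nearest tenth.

32.4

Sorted: 3, 6, 7, 9, 12, 13, 14, 15, 16, 20, 22, 27, 28, 31, 35, 36, 37.
Count below 13: L = 5; count equal: E = 1; n = 17.
Percentile rank = 100·(5 + 0.5·1)/17 = 100·5.5/17 = 32.35.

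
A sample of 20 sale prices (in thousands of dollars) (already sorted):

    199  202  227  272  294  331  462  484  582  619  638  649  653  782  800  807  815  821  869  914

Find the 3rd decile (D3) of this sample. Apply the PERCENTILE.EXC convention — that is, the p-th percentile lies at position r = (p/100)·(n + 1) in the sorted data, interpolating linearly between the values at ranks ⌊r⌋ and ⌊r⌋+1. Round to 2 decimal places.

n = 20.
r = (30/100)·(20 + 1) = 6.3.
Rank 6 is 331 and rank 7 is 462.
Interpolate: 331 + 0.3·(462 − 331) = 331 + 0.3·131 = 370.3.

370.30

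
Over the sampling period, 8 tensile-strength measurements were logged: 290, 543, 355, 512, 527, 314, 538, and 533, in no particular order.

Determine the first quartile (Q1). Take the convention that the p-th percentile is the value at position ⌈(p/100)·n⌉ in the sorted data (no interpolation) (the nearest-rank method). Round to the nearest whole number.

Sorted: 290, 314, 355, 512, 527, 533, 538, 543.
n = 8.
Position = ⌈25/100 · 8⌉ = ⌈2⌉ = 2.
The value at rank 2 is 314.

314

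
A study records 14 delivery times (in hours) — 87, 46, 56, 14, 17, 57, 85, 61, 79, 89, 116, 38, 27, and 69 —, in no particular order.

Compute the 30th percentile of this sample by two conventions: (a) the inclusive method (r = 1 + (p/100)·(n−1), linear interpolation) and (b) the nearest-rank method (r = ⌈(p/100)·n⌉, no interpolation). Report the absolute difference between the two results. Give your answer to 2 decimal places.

Sorted: 14, 17, 27, 38, 46, 56, 57, 61, 69, 79, 85, 87, 89, 116.
n = 14.
(a) r = 4.9; between ranks 4 (38) and 5 (46): 45.2.
(b) the nearest-rank method: rank 5 → 46.
|45.2 − 46| = 0.8.

0.80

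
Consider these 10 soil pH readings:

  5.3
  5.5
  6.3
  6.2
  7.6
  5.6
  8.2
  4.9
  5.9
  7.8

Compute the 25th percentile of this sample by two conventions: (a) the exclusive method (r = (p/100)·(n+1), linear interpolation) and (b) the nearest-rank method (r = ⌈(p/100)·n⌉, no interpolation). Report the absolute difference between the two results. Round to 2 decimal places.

Sorted: 4.9, 5.3, 5.5, 5.6, 5.9, 6.2, 6.3, 7.6, 7.8, 8.2.
n = 10.
(a) r = 2.75; between ranks 2 (5.3) and 3 (5.5): 5.45.
(b) the nearest-rank method: rank 3 → 5.5.
|5.45 − 5.5| = 0.05.

0.05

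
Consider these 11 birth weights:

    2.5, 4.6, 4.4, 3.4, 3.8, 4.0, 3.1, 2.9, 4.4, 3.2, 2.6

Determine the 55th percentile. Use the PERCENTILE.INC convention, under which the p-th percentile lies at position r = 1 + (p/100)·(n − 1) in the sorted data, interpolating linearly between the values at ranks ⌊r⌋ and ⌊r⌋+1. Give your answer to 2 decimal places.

3.60

Sorted: 2.5, 2.6, 2.9, 3.1, 3.2, 3.4, 3.8, 4.0, 4.4, 4.4, 4.6.
n = 11.
r = 1 + (55/100)·(11 − 1) = 1 + 5.5 = 6.5.
Rank 6 is 3.4 and rank 7 is 3.8.
Interpolate: 3.4 + 0.5·(3.8 − 3.4) = 3.4 + 0.5·0.4 = 3.6.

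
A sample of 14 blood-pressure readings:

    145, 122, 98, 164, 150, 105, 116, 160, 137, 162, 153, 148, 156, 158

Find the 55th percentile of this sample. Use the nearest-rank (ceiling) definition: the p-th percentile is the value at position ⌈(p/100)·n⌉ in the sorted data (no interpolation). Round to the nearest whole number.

Sorted: 98, 105, 116, 122, 137, 145, 148, 150, 153, 156, 158, 160, 162, 164.
n = 14.
Position = ⌈55/100 · 14⌉ = ⌈7.7⌉ = 8.
The value at rank 8 is 150.

150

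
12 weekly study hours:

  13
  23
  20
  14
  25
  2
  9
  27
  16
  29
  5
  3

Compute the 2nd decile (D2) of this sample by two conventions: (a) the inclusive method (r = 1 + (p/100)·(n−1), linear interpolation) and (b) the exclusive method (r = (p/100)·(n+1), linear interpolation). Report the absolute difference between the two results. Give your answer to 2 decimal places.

1.60

Sorted: 2, 3, 5, 9, 13, 14, 16, 20, 23, 25, 27, 29.
n = 12.
(a) r = 3.2; between ranks 3 (5) and 4 (9): 5.8.
(b) r = 2.6; between ranks 2 (3) and 3 (5): 4.2.
|5.8 − 4.2| = 1.6.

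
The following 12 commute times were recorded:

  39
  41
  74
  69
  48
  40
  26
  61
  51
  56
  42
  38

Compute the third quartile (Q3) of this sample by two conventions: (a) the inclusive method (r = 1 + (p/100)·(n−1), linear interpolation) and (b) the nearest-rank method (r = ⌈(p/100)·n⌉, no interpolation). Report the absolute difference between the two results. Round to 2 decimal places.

1.25

Sorted: 26, 38, 39, 40, 41, 42, 48, 51, 56, 61, 69, 74.
n = 12.
(a) r = 9.25; between ranks 9 (56) and 10 (61): 57.25.
(b) the nearest-rank method: rank 9 → 56.
|57.25 − 56| = 1.25.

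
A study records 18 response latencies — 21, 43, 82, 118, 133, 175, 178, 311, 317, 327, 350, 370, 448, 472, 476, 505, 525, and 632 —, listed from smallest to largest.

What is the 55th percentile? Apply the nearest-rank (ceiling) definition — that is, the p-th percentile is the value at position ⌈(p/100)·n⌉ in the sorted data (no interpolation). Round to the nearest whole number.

n = 18.
Position = ⌈55/100 · 18⌉ = ⌈9.9⌉ = 10.
The value at rank 10 is 327.

327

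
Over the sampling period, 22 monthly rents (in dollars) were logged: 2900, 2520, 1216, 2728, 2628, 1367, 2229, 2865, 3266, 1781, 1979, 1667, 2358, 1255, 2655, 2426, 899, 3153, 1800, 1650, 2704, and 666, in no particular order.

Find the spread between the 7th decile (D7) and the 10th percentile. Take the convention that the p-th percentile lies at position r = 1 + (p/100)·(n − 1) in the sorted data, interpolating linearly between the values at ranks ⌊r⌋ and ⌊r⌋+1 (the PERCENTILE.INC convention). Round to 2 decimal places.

1427.00

Sorted: 666, 899, 1216, 1255, 1367, 1650, 1667, 1781, 1800, 1979, 2229, 2358, 2426, 2520, 2628, 2655, 2704, 2728, 2865, 2900, 3153, 3266.
n = 22.
P10: r = 3.1; ranks 3–4 are 1216, 1255; interpolating gives 1219.9.
P70: r = 15.7; ranks 15–16 are 2628, 2655; interpolating gives 2646.9.
Difference: 2646.9 − 1219.9 = 1427.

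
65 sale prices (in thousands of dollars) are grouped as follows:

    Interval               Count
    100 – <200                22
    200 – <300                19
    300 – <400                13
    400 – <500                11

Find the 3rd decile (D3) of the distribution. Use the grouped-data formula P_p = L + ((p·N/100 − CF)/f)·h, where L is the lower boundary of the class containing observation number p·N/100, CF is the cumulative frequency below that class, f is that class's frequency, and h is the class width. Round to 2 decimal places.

N = 65; target position k = 30/100 · 65 = 19.5.
Cumulative frequencies: 22, 41, 54, 65.
Observation 19.5 falls in the class 100 – <200.
L = 100, CF = 0, f = 22, h = 100.
P30 = 100 + ((19.5 − 0)/22)·100 = 100 + 88.6364 = 188.636.

188.64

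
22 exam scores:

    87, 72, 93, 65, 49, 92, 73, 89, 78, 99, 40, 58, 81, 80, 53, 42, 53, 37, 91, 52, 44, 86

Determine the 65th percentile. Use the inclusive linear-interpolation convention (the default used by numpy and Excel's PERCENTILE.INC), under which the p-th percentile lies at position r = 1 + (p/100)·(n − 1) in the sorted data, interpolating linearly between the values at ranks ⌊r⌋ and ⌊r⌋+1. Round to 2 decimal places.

80.65

Sorted: 37, 40, 42, 44, 49, 52, 53, 53, 58, 65, 72, 73, 78, 80, 81, 86, 87, 89, 91, 92, 93, 99.
n = 22.
r = 1 + (65/100)·(22 − 1) = 1 + 13.65 = 14.65.
Rank 14 is 80 and rank 15 is 81.
Interpolate: 80 + 0.65·(81 − 80) = 80 + 0.65·1 = 80.65.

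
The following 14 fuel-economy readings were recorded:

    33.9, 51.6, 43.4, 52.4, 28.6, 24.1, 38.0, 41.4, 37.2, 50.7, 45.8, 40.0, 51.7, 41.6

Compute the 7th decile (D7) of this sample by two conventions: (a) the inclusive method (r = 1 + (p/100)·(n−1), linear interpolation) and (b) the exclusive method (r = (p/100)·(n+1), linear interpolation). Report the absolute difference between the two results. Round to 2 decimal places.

Sorted: 24.1, 28.6, 33.9, 37.2, 38.0, 40.0, 41.4, 41.6, 43.4, 45.8, 50.7, 51.6, 51.7, 52.4.
n = 14.
(a) r = 10.1; between ranks 10 (45.8) and 11 (50.7): 46.29.
(b) r = 10.5; between ranks 10 (45.8) and 11 (50.7): 48.25.
|46.29 − 48.25| = 1.96.

1.96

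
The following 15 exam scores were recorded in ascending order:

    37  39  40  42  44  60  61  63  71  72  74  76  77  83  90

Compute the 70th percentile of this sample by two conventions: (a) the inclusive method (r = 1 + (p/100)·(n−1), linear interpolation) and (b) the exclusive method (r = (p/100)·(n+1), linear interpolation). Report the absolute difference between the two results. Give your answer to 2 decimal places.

n = 15.
(a) r = 10.8; between ranks 10 (72) and 11 (74): 73.6.
(b) r = 11.2; between ranks 11 (74) and 12 (76): 74.4.
|73.6 − 74.4| = 0.8.

0.80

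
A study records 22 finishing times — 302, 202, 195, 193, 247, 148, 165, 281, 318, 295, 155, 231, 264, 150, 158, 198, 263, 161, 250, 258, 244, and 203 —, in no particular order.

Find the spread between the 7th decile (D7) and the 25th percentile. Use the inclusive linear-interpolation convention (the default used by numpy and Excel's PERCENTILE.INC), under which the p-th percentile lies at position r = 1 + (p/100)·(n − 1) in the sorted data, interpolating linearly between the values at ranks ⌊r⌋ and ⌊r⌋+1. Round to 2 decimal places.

83.60

Sorted: 148, 150, 155, 158, 161, 165, 193, 195, 198, 202, 203, 231, 244, 247, 250, 258, 263, 264, 281, 295, 302, 318.
n = 22.
P25: r = 6.25; ranks 6–7 are 165, 193; interpolating gives 172.
P70: r = 15.7; ranks 15–16 are 250, 258; interpolating gives 255.6.
Difference: 255.6 − 172 = 83.6.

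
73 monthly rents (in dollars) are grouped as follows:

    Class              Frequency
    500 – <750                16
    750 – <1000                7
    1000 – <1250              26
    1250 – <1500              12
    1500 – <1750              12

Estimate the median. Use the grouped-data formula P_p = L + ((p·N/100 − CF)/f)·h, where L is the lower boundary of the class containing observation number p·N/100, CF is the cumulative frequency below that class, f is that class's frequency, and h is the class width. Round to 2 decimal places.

N = 73; target position k = 50/100 · 73 = 36.5.
Cumulative frequencies: 16, 23, 49, 61, 73.
Observation 36.5 falls in the class 1000 – <1250.
L = 1000, CF = 23, f = 26, h = 250.
P50 = 1000 + ((36.5 − 23)/26)·250 = 1000 + 129.808 = 1129.81.

1129.81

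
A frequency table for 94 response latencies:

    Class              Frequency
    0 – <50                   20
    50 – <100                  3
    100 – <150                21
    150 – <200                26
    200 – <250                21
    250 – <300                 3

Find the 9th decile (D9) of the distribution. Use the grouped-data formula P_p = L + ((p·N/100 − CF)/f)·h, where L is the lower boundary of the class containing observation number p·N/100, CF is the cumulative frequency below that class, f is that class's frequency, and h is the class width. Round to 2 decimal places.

234.76

N = 94; target position k = 90/100 · 94 = 84.6.
Cumulative frequencies: 20, 23, 44, 70, 91, 94.
Observation 84.6 falls in the class 200 – <250.
L = 200, CF = 70, f = 21, h = 50.
P90 = 200 + ((84.6 − 70)/21)·50 = 200 + 34.7619 = 234.762.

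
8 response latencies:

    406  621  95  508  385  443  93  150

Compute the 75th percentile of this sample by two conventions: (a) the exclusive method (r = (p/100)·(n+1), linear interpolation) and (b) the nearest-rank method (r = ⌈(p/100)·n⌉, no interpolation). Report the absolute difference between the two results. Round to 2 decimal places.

Sorted: 93, 95, 150, 385, 406, 443, 508, 621.
n = 8.
(a) r = 6.75; between ranks 6 (443) and 7 (508): 491.75.
(b) the nearest-rank method: rank 6 → 443.
|491.75 − 443| = 48.75.

48.75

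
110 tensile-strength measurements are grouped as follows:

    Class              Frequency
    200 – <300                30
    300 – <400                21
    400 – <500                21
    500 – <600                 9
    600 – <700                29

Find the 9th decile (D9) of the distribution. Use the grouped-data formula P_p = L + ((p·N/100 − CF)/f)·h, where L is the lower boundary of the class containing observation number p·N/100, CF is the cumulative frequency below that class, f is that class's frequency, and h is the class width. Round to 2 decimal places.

N = 110; target position k = 90/100 · 110 = 99.
Cumulative frequencies: 30, 51, 72, 81, 110.
Observation 99 falls in the class 600 – <700.
L = 600, CF = 81, f = 29, h = 100.
P90 = 600 + ((99 − 81)/29)·100 = 600 + 62.069 = 662.069.

662.07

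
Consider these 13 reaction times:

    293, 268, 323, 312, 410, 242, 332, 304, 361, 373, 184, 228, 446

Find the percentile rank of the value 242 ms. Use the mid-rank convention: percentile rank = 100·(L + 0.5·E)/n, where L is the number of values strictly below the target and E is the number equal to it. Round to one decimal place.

19.2

Sorted: 184, 228, 242, 268, 293, 304, 312, 323, 332, 361, 373, 410, 446.
Count below 242: L = 2; count equal: E = 1; n = 13.
Percentile rank = 100·(2 + 0.5·1)/13 = 100·2.5/13 = 19.23.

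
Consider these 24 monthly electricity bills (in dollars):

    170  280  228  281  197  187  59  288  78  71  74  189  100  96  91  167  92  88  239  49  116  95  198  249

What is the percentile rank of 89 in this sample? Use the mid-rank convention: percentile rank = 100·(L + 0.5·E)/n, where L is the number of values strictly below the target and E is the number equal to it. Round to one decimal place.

Sorted: 49, 59, 71, 74, 78, 88, 91, 92, 95, 96, 100, 116, 167, 170, 187, 189, 197, 198, 228, 239, 249, 280, 281, 288.
Count below 89: L = 6; count equal: E = 0; n = 24.
Percentile rank = 100·(6 + 0.5·0)/24 = 100·6/24 = 25.

25.0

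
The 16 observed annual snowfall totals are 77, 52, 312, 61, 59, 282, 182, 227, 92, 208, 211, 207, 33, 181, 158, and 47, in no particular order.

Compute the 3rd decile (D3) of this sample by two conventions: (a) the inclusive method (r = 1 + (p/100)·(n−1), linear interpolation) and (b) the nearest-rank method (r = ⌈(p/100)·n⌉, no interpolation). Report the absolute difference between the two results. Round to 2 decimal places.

8.00

Sorted: 33, 47, 52, 59, 61, 77, 92, 158, 181, 182, 207, 208, 211, 227, 282, 312.
n = 16.
(a) r = 5.5; between ranks 5 (61) and 6 (77): 69.
(b) the nearest-rank method: rank 5 → 61.
|69 − 61| = 8.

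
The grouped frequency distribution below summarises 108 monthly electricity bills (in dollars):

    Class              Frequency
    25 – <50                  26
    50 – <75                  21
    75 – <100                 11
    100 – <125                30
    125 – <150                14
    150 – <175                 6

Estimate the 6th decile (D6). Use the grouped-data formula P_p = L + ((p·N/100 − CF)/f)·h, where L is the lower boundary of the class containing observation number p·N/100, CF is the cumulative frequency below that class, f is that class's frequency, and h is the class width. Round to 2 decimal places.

N = 108; target position k = 60/100 · 108 = 64.8.
Cumulative frequencies: 26, 47, 58, 88, 102, 108.
Observation 64.8 falls in the class 100 – <125.
L = 100, CF = 58, f = 30, h = 25.
P60 = 100 + ((64.8 − 58)/30)·25 = 100 + 5.66667 = 105.667.

105.67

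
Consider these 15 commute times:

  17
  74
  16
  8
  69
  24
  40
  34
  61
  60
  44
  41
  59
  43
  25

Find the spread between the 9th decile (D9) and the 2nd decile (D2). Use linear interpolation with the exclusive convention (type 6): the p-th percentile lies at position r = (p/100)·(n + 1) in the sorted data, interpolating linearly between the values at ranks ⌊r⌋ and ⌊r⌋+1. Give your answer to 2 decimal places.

52.60

Sorted: 8, 16, 17, 24, 25, 34, 40, 41, 43, 44, 59, 60, 61, 69, 74.
n = 15.
P20: r = 3.2; ranks 3–4 are 17, 24; interpolating gives 18.4.
P90: r = 14.4; ranks 14–15 are 69, 74; interpolating gives 71.
Difference: 71 − 18.4 = 52.6.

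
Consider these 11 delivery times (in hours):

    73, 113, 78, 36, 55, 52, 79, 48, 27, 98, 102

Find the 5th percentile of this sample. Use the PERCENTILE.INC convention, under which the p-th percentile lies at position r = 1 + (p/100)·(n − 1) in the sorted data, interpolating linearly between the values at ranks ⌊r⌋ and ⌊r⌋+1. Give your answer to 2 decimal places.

Sorted: 27, 36, 48, 52, 55, 73, 78, 79, 98, 102, 113.
n = 11.
r = 1 + (5/100)·(11 − 1) = 1 + 0.5 = 1.5.
Rank 1 is 27 and rank 2 is 36.
Interpolate: 27 + 0.5·(36 − 27) = 27 + 0.5·9 = 31.5.

31.50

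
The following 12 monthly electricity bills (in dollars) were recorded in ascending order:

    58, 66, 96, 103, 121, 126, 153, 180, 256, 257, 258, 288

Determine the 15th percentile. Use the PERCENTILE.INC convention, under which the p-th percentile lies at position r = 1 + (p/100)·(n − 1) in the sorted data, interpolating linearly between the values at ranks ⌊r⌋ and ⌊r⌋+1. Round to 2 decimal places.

85.50

n = 12.
r = 1 + (15/100)·(12 − 1) = 1 + 1.65 = 2.65.
Rank 2 is 66 and rank 3 is 96.
Interpolate: 66 + 0.65·(96 − 66) = 66 + 0.65·30 = 85.5.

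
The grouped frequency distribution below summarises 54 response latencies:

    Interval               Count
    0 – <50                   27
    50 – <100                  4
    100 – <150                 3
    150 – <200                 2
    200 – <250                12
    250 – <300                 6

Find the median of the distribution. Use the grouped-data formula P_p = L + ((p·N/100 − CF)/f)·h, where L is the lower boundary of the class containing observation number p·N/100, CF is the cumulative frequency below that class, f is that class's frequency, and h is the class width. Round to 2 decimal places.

N = 54; target position k = 50/100 · 54 = 27.
Cumulative frequencies: 27, 31, 34, 36, 48, 54.
Observation 27 falls in the class 0 – <50.
L = 0, CF = 0, f = 27, h = 50.
P50 = 0 + ((27 − 0)/27)·50 = 0 + 50 = 50.

50.00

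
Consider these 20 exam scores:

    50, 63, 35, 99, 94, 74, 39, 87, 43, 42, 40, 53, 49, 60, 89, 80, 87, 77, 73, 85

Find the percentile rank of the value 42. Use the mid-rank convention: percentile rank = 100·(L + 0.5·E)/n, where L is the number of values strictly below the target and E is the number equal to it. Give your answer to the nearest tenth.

Sorted: 35, 39, 40, 42, 43, 49, 50, 53, 60, 63, 73, 74, 77, 80, 85, 87, 87, 89, 94, 99.
Count below 42: L = 3; count equal: E = 1; n = 20.
Percentile rank = 100·(3 + 0.5·1)/20 = 100·3.5/20 = 17.5.

17.5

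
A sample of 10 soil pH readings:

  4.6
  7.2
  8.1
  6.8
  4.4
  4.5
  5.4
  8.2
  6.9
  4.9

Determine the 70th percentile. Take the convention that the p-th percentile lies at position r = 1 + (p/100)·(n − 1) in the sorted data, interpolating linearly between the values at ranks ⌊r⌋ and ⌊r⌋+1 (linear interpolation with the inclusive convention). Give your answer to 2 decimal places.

Sorted: 4.4, 4.5, 4.6, 4.9, 5.4, 6.8, 6.9, 7.2, 8.1, 8.2.
n = 10.
r = 1 + (70/100)·(10 − 1) = 1 + 6.3 = 7.3.
Rank 7 is 6.9 and rank 8 is 7.2.
Interpolate: 6.9 + 0.3·(7.2 − 6.9) = 6.9 + 0.3·0.3 = 6.99.

6.99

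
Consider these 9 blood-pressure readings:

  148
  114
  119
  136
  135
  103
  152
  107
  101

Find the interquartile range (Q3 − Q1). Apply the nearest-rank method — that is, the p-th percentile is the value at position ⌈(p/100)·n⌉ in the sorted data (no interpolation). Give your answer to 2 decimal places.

29.00

Sorted: 101, 103, 107, 114, 119, 135, 136, 148, 152.
n = 9.
P25: rank ⌈25/100·9⌉ = 3 → 107.
P75: rank ⌈75/100·9⌉ = 7 → 136.
Difference: 136 − 107 = 29.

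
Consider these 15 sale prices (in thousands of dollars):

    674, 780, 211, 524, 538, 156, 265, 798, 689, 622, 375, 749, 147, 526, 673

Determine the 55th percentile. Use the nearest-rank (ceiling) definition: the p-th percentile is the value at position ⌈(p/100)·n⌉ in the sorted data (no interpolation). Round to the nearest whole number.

622

Sorted: 147, 156, 211, 265, 375, 524, 526, 538, 622, 673, 674, 689, 749, 780, 798.
n = 15.
Position = ⌈55/100 · 15⌉ = ⌈8.25⌉ = 9.
The value at rank 9 is 622.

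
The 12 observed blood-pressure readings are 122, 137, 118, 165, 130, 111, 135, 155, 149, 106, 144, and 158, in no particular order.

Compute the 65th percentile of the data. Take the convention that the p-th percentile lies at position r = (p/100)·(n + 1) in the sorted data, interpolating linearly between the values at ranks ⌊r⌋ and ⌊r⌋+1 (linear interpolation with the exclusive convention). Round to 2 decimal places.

146.25

Sorted: 106, 111, 118, 122, 130, 135, 137, 144, 149, 155, 158, 165.
n = 12.
r = (65/100)·(12 + 1) = 8.45.
Rank 8 is 144 and rank 9 is 149.
Interpolate: 144 + 0.45·(149 − 144) = 144 + 0.45·5 = 146.25.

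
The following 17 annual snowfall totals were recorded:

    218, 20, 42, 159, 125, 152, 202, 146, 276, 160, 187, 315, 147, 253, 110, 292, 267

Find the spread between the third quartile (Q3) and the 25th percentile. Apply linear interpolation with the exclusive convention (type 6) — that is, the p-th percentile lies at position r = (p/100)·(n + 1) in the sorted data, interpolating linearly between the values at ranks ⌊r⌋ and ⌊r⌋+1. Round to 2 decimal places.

124.50

Sorted: 20, 42, 110, 125, 146, 147, 152, 159, 160, 187, 202, 218, 253, 267, 276, 292, 315.
n = 17.
P25: r = 4.5; ranks 4–5 are 125, 146; interpolating gives 135.5.
P75: r = 13.5; ranks 13–14 are 253, 267; interpolating gives 260.
Difference: 260 − 135.5 = 124.5.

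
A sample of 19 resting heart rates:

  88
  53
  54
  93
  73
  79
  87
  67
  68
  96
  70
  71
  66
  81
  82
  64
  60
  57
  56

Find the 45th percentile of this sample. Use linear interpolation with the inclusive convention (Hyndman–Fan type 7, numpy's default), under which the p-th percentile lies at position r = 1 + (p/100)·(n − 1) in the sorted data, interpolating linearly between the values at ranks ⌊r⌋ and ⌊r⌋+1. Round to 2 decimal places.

Sorted: 53, 54, 56, 57, 60, 64, 66, 67, 68, 70, 71, 73, 79, 81, 82, 87, 88, 93, 96.
n = 19.
r = 1 + (45/100)·(19 − 1) = 1 + 8.1 = 9.1.
Rank 9 is 68 and rank 10 is 70.
Interpolate: 68 + 0.1·(70 − 68) = 68 + 0.1·2 = 68.2.

68.20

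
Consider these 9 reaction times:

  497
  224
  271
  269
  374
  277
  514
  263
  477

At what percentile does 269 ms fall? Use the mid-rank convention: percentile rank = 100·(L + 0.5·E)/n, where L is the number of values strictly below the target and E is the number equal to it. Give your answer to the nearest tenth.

Sorted: 224, 263, 269, 271, 277, 374, 477, 497, 514.
Count below 269: L = 2; count equal: E = 1; n = 9.
Percentile rank = 100·(2 + 0.5·1)/9 = 100·2.5/9 = 27.78.

27.8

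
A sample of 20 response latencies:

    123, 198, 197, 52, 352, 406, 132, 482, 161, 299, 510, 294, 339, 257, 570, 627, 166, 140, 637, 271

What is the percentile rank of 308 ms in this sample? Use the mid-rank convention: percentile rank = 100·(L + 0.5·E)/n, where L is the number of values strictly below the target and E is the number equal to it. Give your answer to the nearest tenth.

60.0

Sorted: 52, 123, 132, 140, 161, 166, 197, 198, 257, 271, 294, 299, 339, 352, 406, 482, 510, 570, 627, 637.
Count below 308: L = 12; count equal: E = 0; n = 20.
Percentile rank = 100·(12 + 0.5·0)/20 = 100·12/20 = 60.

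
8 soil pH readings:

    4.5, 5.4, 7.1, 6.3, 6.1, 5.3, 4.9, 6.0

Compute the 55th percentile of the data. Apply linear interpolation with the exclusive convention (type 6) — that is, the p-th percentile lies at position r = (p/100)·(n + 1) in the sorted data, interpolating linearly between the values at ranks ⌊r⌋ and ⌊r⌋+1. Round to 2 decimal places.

5.97

Sorted: 4.5, 4.9, 5.3, 5.4, 6.0, 6.1, 6.3, 7.1.
n = 8.
r = (55/100)·(8 + 1) = 4.95.
Rank 4 is 5.4 and rank 5 is 6.0.
Interpolate: 5.4 + 0.95·(6.0 − 5.4) = 5.4 + 0.95·0.6 = 5.97.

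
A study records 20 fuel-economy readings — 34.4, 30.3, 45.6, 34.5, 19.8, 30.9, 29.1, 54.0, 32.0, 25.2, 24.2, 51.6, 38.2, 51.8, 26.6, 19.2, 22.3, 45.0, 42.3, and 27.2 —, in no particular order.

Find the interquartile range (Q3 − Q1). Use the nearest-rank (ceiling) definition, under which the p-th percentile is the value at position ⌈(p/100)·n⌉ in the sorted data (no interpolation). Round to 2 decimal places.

Sorted: 19.2, 19.8, 22.3, 24.2, 25.2, 26.6, 27.2, 29.1, 30.3, 30.9, 32.0, 34.4, 34.5, 38.2, 42.3, 45.0, 45.6, 51.6, 51.8, 54.0.
n = 20.
P25: rank ⌈25/100·20⌉ = 5 → 25.2.
P75: rank ⌈75/100·20⌉ = 15 → 42.3.
Difference: 42.3 − 25.2 = 17.1.

17.10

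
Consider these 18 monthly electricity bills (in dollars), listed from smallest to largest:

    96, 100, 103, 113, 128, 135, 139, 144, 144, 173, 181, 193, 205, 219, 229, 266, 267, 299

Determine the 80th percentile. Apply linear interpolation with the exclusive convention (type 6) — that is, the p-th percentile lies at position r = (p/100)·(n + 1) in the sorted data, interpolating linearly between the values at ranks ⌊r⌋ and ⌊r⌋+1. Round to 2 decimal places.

n = 18.
r = (80/100)·(18 + 1) = 15.2.
Rank 15 is 229 and rank 16 is 266.
Interpolate: 229 + 0.2·(266 − 229) = 229 + 0.2·37 = 236.4.

236.40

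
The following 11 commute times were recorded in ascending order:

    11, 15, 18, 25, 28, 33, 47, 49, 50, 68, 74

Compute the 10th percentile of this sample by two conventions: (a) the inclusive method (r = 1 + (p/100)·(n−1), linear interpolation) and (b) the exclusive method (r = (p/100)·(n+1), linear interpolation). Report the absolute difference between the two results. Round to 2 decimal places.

3.20

n = 11.
(a) r = 2 → value at rank 2 = 15.
(b) r = 1.2; between ranks 1 (11) and 2 (15): 11.8.
|15 − 11.8| = 3.2.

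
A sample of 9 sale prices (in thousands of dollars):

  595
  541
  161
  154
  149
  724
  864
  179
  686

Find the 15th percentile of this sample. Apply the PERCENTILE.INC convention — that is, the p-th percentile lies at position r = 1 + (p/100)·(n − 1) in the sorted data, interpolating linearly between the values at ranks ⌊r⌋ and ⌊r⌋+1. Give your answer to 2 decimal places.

155.40

Sorted: 149, 154, 161, 179, 541, 595, 686, 724, 864.
n = 9.
r = 1 + (15/100)·(9 − 1) = 1 + 1.2 = 2.2.
Rank 2 is 154 and rank 3 is 161.
Interpolate: 154 + 0.2·(161 − 154) = 154 + 0.2·7 = 155.4.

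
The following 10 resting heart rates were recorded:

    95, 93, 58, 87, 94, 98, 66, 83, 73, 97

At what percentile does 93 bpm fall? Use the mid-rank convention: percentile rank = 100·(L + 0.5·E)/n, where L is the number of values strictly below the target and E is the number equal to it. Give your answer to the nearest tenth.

55.0

Sorted: 58, 66, 73, 83, 87, 93, 94, 95, 97, 98.
Count below 93: L = 5; count equal: E = 1; n = 10.
Percentile rank = 100·(5 + 0.5·1)/10 = 100·5.5/10 = 55.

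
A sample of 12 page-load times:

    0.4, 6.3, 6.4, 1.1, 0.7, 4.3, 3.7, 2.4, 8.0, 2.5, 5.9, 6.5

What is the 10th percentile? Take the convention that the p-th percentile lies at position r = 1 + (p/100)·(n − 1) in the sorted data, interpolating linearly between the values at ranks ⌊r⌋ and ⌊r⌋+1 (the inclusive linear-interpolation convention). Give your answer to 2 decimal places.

0.74

Sorted: 0.4, 0.7, 1.1, 2.4, 2.5, 3.7, 4.3, 5.9, 6.3, 6.4, 6.5, 8.0.
n = 12.
r = 1 + (10/100)·(12 − 1) = 1 + 1.1 = 2.1.
Rank 2 is 0.7 and rank 3 is 1.1.
Interpolate: 0.7 + 0.1·(1.1 − 0.7) = 0.7 + 0.1·0.4 = 0.74.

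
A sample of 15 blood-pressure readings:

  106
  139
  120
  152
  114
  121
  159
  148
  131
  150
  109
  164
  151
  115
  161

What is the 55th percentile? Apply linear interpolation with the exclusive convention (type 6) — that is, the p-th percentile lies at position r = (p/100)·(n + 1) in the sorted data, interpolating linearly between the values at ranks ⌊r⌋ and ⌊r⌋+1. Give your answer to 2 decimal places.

Sorted: 106, 109, 114, 115, 120, 121, 131, 139, 148, 150, 151, 152, 159, 161, 164.
n = 15.
r = (55/100)·(15 + 1) = 8.8.
Rank 8 is 139 and rank 9 is 148.
Interpolate: 139 + 0.8·(148 − 139) = 139 + 0.8·9 = 146.2.

146.20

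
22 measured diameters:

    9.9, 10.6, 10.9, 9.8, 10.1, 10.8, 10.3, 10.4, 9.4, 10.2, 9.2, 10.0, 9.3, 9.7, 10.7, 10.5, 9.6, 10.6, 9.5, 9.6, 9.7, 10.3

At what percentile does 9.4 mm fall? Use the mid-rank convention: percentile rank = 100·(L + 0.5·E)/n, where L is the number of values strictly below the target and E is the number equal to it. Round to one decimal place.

Sorted: 9.2, 9.3, 9.4, 9.5, 9.6, 9.6, 9.7, 9.7, 9.8, 9.9, 10.0, 10.1, 10.2, 10.3, 10.3, 10.4, 10.5, 10.6, 10.6, 10.7, 10.8, 10.9.
Count below 9.4: L = 2; count equal: E = 1; n = 22.
Percentile rank = 100·(2 + 0.5·1)/22 = 100·2.5/22 = 11.36.

11.4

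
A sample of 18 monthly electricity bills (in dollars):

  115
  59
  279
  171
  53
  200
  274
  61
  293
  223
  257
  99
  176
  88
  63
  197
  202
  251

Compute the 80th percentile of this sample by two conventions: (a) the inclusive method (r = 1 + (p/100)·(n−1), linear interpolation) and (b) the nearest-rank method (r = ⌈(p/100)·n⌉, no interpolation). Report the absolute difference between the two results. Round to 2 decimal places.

Sorted: 53, 59, 61, 63, 88, 99, 115, 171, 176, 197, 200, 202, 223, 251, 257, 274, 279, 293.
n = 18.
(a) r = 14.6; between ranks 14 (251) and 15 (257): 254.6.
(b) the nearest-rank method: rank 15 → 257.
|254.6 − 257| = 2.4.

2.40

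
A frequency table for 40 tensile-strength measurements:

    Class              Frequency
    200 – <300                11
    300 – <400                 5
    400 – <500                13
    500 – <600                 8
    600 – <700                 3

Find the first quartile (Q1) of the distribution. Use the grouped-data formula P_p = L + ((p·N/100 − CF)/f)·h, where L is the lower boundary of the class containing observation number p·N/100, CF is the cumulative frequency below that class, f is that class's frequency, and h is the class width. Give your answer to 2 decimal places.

290.91

N = 40; target position k = 25/100 · 40 = 10.
Cumulative frequencies: 11, 16, 29, 37, 40.
Observation 10 falls in the class 200 – <300.
L = 200, CF = 0, f = 11, h = 100.
P25 = 200 + ((10 − 0)/11)·100 = 200 + 90.9091 = 290.909.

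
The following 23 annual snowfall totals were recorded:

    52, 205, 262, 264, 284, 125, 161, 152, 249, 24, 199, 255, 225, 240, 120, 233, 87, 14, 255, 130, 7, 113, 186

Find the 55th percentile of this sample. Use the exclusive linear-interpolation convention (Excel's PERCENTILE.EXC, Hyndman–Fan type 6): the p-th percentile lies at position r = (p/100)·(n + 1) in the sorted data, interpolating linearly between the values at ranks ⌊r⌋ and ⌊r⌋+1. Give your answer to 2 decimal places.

Sorted: 7, 14, 24, 52, 87, 113, 120, 125, 130, 152, 161, 186, 199, 205, 225, 233, 240, 249, 255, 255, 262, 264, 284.
n = 23.
r = (55/100)·(23 + 1) = 13.2.
Rank 13 is 199 and rank 14 is 205.
Interpolate: 199 + 0.2·(205 − 199) = 199 + 0.2·6 = 200.2.

200.20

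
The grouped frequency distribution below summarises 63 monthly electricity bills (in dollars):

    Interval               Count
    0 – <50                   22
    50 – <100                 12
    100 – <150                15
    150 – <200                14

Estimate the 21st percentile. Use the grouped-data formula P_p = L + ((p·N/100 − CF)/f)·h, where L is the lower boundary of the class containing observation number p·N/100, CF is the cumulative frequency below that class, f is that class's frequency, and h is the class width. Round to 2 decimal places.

N = 63; target position k = 21/100 · 63 = 13.23.
Cumulative frequencies: 22, 34, 49, 63.
Observation 13.23 falls in the class 0 – <50.
L = 0, CF = 0, f = 22, h = 50.
P21 = 0 + ((13.23 − 0)/22)·50 = 0 + 30.0682 = 30.0682.

30.07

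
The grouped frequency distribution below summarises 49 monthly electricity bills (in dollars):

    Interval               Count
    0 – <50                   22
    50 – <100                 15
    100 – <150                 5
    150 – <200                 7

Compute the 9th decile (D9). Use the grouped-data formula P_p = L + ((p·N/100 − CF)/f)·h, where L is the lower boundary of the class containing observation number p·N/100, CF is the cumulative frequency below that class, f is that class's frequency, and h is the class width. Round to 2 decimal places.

165.00

N = 49; target position k = 90/100 · 49 = 44.1.
Cumulative frequencies: 22, 37, 42, 49.
Observation 44.1 falls in the class 150 – <200.
L = 150, CF = 42, f = 7, h = 50.
P90 = 150 + ((44.1 − 42)/7)·50 = 150 + 15 = 165.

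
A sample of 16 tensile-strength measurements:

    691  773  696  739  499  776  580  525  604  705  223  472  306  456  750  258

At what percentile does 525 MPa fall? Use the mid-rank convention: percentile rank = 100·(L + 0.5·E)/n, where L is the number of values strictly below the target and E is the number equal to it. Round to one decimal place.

40.6

Sorted: 223, 258, 306, 456, 472, 499, 525, 580, 604, 691, 696, 705, 739, 750, 773, 776.
Count below 525: L = 6; count equal: E = 1; n = 16.
Percentile rank = 100·(6 + 0.5·1)/16 = 100·6.5/16 = 40.62.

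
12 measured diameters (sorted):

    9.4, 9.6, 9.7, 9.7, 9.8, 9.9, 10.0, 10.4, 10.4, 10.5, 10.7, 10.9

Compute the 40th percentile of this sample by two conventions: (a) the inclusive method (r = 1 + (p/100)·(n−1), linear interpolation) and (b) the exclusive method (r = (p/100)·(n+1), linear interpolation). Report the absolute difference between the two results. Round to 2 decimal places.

0.02

n = 12.
(a) r = 5.4; between ranks 5 (9.8) and 6 (9.9): 9.84.
(b) r = 5.2; between ranks 5 (9.8) and 6 (9.9): 9.82.
|9.84 − 9.82| = 0.02.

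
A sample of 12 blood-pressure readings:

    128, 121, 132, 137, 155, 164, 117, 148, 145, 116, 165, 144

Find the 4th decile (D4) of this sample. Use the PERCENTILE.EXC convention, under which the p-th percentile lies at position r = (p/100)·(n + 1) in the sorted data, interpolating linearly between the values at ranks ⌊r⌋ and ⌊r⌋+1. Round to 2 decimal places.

133.00

Sorted: 116, 117, 121, 128, 132, 137, 144, 145, 148, 155, 164, 165.
n = 12.
r = (40/100)·(12 + 1) = 5.2.
Rank 5 is 132 and rank 6 is 137.
Interpolate: 132 + 0.2·(137 − 132) = 132 + 0.2·5 = 133.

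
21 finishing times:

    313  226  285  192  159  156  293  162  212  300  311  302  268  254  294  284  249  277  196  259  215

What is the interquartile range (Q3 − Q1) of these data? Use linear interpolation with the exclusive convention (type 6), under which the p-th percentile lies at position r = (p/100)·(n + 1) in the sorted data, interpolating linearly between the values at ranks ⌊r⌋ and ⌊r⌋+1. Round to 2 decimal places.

89.50

Sorted: 156, 159, 162, 192, 196, 212, 215, 226, 249, 254, 259, 268, 277, 284, 285, 293, 294, 300, 302, 311, 313.
n = 21.
P25: r = 5.5; ranks 5–6 are 196, 212; interpolating gives 204.
P75: r = 16.5; ranks 16–17 are 293, 294; interpolating gives 293.5.
Difference: 293.5 − 204 = 89.5.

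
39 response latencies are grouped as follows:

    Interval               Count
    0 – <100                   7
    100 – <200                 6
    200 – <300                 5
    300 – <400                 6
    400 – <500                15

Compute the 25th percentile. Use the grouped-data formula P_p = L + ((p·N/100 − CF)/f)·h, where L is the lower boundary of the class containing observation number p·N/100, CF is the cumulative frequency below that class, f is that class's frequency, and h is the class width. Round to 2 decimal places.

145.83

N = 39; target position k = 25/100 · 39 = 9.75.
Cumulative frequencies: 7, 13, 18, 24, 39.
Observation 9.75 falls in the class 100 – <200.
L = 100, CF = 7, f = 6, h = 100.
P25 = 100 + ((9.75 − 7)/6)·100 = 100 + 45.8333 = 145.833.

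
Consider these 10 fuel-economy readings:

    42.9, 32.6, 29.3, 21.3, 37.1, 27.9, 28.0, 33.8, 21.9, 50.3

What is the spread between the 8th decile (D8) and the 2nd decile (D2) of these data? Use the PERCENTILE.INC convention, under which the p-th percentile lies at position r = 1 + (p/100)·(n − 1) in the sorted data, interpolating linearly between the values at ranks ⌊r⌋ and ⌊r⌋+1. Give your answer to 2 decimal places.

Sorted: 21.3, 21.9, 27.9, 28.0, 29.3, 32.6, 33.8, 37.1, 42.9, 50.3.
n = 10.
P20: r = 2.8; ranks 2–3 are 21.9, 27.9; interpolating gives 26.7.
P80: r = 8.2; ranks 8–9 are 37.1, 42.9; interpolating gives 38.26.
Difference: 38.26 − 26.7 = 11.56.

11.56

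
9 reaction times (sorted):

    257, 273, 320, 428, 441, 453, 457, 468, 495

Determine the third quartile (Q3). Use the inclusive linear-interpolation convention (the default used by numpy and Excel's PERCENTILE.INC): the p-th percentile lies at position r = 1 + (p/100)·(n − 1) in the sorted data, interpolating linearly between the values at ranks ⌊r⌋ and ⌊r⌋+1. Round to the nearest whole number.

457

n = 9.
r = 1 + (75/100)·(9 − 1) = 1 + 6 = 7.
r is an integer, so P75 is the value at rank 7: 457.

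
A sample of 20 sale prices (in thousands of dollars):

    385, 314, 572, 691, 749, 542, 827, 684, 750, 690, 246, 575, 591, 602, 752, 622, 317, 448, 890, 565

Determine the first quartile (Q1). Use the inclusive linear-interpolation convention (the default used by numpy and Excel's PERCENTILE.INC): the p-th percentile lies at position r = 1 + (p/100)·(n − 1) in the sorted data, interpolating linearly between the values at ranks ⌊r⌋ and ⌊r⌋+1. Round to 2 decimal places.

Sorted: 246, 314, 317, 385, 448, 542, 565, 572, 575, 591, 602, 622, 684, 690, 691, 749, 750, 752, 827, 890.
n = 20.
r = 1 + (25/100)·(20 − 1) = 1 + 4.75 = 5.75.
Rank 5 is 448 and rank 6 is 542.
Interpolate: 448 + 0.75·(542 − 448) = 448 + 0.75·94 = 518.5.

518.50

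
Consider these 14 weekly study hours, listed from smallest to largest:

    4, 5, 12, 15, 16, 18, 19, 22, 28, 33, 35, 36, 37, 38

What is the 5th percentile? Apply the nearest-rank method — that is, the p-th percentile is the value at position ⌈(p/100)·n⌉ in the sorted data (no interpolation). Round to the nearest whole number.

4

n = 14.
Position = ⌈5/100 · 14⌉ = ⌈0.7⌉ = 1.
The value at rank 1 is 4.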